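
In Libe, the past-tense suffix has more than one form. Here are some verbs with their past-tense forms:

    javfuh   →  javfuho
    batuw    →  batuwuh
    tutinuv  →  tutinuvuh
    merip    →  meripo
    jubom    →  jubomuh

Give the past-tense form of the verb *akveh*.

akveho

The alternation tracks the final consonant of the stem — -o when the stem ends in a voiceless consonant (*javfuh*, *merip*); -uh when the stem ends in a voiced consonant (*batuw*, *tutinuv*, *jubom*).
Since the final consonant of *akveh* is /h/ (voiceless), it takes -o, giving *akveho*.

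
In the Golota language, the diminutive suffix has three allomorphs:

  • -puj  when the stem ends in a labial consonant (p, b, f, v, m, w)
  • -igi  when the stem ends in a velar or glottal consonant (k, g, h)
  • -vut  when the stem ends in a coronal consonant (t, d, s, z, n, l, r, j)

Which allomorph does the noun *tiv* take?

-puj

The final consonant of *tiv* is /v/, which is labial, so the suffix is -puj.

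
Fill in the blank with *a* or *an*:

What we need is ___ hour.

The indefinite article is chosen by the initial *sound* of the following word, not its spelling.
*hour* begins with the sound /aʊ/ (silent h) — a vowel sound.
So the article is *an*: What we need is an hour.

an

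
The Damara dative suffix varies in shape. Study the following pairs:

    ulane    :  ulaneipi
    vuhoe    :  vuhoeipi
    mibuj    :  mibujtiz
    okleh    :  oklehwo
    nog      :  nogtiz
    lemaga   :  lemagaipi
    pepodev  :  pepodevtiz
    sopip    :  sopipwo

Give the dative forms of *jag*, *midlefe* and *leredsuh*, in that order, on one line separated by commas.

The alternation tracks the final sound of the stem — -wo when the stem ends in a voiceless consonant (*okleh*, *sopip*); -tiz when the stem ends in a voiced consonant (*mibuj*, *nog*, *pepodev*); -ipi when the stem ends in a vowel (*ulane*, *vuhoe*, *lemaga*).
The final sound of *jag* is /g/, which is a voiced consonant, so the suffix is -tiz, giving *jagtiz*.
The final sound of *midlefe* is /e/, which is a vowel, so the suffix is -ipi, giving *midlefeipi*.
*leredsuh* — final sound /h/ (a voiceless consonant) → -wo → *leredsuhwo*.

jagtiz, midlefeipi, leredsuhwo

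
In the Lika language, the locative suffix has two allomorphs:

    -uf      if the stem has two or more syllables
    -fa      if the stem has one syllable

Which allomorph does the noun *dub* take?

-fa

*dub* has one syllable, so the suffix is -fa.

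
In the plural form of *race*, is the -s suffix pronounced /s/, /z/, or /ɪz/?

The stem *race* ends in a sibilant (/s, z, ʃ, ʒ, tʃ, dʒ/).
The plural suffix surfaces as /ɪz/ after sibilants, /s/ after other voiceless consonants, and /z/ after other voiced sounds.
So the plural -s on *race* is pronounced /ɪz/.

/ɪz/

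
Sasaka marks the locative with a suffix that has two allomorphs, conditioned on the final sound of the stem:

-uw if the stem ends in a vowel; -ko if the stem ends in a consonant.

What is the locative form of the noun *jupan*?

*jupan* — final sound /n/ (a consonant) → -ko → *jupanko*.

jupanko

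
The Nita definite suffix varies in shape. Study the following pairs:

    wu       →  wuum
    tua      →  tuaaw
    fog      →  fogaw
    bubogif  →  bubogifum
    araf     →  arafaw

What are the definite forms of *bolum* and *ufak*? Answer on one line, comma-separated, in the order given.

Looking at the last vowel of each stem: -um when the last vowel of the stem is a high vowel (*wu*, *bubogif*); -aw when the last vowel of the stem is a non-high vowel (*tua*, *fog*, *araf*).
*bolum* — last vowel /u/ (a high vowel) → -um → *bolumum*.
Since the last vowel of *ufak* is /a/ (a non-high vowel), it takes -aw, giving *ufakaw*.

bolumum, ufakaw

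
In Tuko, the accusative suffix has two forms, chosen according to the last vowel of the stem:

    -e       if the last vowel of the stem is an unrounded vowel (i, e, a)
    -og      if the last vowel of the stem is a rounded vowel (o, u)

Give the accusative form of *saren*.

sarene

*saren* — last vowel /e/ (an unrounded vowel) → -e → *sarene*.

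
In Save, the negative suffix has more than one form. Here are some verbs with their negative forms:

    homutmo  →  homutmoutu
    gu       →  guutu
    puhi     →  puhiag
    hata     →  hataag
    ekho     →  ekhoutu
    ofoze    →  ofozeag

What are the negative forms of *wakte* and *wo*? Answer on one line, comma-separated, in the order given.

Looking at the last vowel of each stem: -utu when the last vowel of the stem is a rounded vowel (*homutmo*, *gu*, *ekho*); -ag when the last vowel of the stem is an unrounded vowel (*puhi*, *hata*, *ofoze*).
Since the last vowel of *wakte* is /e/ (an unrounded vowel), it takes -ag, giving *wakteag*.
The last vowel of *wo* is /o/, which is a rounded vowel, so the suffix is -utu, giving *woutu*.

wakteag, woutu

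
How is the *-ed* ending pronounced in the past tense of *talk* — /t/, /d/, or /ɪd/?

/t/

The stem *talk* ends in a voiceless consonant other than /t/.
The -ed suffix is realized as /ɪd/ after /t, d/; as /t/ after other voiceless consonants; and as /d/ after other voiced sounds.
So -ed on *talk* is pronounced /t/.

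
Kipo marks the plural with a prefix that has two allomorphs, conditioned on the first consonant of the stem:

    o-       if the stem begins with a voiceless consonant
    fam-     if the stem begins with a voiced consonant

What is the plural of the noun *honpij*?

The first consonant of *honpij* is /h/, which is voiceless, so the prefix is o-, giving *ohonpij*.

ohonpij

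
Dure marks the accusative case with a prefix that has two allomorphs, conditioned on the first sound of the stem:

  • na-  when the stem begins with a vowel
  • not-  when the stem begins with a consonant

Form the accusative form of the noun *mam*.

notmam

Since the first sound of *mam* is /m/ (a consonant), it takes not-, giving *notmam*.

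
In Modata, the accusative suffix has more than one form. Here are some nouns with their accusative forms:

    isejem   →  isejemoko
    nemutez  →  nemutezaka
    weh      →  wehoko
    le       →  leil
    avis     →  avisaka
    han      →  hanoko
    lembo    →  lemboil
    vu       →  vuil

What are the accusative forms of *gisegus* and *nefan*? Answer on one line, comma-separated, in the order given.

gisegusaka, nefanoko

The suffix is conditioned by the final sound: -aka when the stem ends in a sibilant (*nemutez*, *avis*); -oko when the stem ends in a non-sibilant consonant (*isejem*, *weh*, *han*); -il when the stem ends in a vowel (*le*, *lembo*, *vu*).
The final sound of *gisegus* is /s/, which is a sibilant, so the suffix is -aka, giving *gisegusaka*.
Since the final sound of *nefan* is /n/ (a non-sibilant consonant), it takes -oko, giving *nefanoko*.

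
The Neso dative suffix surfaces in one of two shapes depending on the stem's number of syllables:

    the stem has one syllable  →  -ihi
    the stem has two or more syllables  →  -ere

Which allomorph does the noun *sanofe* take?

-ere

*sanofe* (3 syllables) → -ere.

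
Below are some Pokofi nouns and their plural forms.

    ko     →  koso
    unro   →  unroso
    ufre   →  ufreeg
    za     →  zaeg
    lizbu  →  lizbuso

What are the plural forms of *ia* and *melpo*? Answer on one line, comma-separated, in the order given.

Looking at the last vowel of each stem: -so when the last vowel of the stem is a rounded vowel (*ko*, *unro*, *lizbu*); -eg when the last vowel of the stem is an unrounded vowel (*ufre*, *za*).
Since the last vowel of *ia* is /a/ (an unrounded vowel), it takes -eg, giving *iaeg*.
*melpo*: last vowel = /o/, a rounded vowel → -so → *melposo*.

iaeg, melposo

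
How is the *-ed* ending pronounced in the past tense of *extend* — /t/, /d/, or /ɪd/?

The stem *extend* ends in /t/ or /d/.
The -ed suffix is realized as /ɪd/ after /t, d/; as /t/ after other voiceless consonants; and as /d/ after other voiced sounds.
So -ed on *extend* is pronounced /ɪd/.

/ɪd/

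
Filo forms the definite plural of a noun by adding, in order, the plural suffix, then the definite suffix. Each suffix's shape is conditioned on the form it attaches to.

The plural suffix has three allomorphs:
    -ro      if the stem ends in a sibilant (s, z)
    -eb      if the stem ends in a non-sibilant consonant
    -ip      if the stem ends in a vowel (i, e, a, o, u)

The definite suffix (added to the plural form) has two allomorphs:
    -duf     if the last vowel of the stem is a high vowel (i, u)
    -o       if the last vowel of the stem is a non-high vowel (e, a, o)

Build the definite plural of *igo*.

igoipduf

Since the final sound of *igo* is /o/ (a vowel), it takes -ip, giving *igoip*.
The plural form *igoip*: last vowel = /i/, a high vowel → -duf → *igoipduf*.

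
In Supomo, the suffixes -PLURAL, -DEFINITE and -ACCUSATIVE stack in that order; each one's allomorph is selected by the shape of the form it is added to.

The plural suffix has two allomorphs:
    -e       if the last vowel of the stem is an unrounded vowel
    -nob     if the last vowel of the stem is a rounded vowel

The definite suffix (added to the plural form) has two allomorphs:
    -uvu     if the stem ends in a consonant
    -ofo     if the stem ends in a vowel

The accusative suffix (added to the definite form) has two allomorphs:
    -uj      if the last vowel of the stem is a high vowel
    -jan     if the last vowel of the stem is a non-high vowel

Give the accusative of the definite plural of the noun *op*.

opnobuvuuj

Since the last vowel of *op* is /o/ (a rounded vowel), it takes -nob, giving *opnob*.
Since the final sound of the plural form *opnob* is /b/ (a consonant), it takes -uvu, giving *opnobuvu*.
The last vowel of the definite form *opnobuvu* is /u/, which is a high vowel, so the accusative suffix is -uj, giving *opnobuvuuj*.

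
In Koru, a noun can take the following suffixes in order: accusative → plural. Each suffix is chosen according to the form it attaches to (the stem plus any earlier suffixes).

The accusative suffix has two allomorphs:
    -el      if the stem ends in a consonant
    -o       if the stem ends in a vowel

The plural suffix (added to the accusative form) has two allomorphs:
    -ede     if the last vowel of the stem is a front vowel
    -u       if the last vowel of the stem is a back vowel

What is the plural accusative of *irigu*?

*irigu*: final sound = /u/, a vowel → -o → *iriguo*.
Since the last vowel of the accusative form *iriguo* is /o/ (a back vowel), it takes -u, giving *iriguou*.

iriguou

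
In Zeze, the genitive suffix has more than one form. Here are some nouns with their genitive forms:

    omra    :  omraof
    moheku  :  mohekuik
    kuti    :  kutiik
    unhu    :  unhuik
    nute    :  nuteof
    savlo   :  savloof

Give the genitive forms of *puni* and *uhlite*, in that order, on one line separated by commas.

puniik, uhliteof

The suffix is conditioned by the last vowel: -ik when the last vowel of the stem is a high vowel (*moheku*, *kuti*, *unhu*); -of when the last vowel of the stem is a non-high vowel (*omra*, *nute*, *savlo*).
*puni*: last vowel = /i/, a high vowel → -ik → *puniik*.
The last vowel of *uhlite* is /e/, which is a non-high vowel, so the suffix is -of, giving *uhliteof*.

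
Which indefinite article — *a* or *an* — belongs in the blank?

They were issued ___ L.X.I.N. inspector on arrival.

an

The indefinite article is chosen by the initial *sound* of the following word, not its spelling.
The initialism *L.X.I.N.* is read letter by letter; the first letter, L, is pronounced /ɛl/, which begins with a vowel sound.
So the article is *an*: They were issued an L.X.I.N. inspector on arrival.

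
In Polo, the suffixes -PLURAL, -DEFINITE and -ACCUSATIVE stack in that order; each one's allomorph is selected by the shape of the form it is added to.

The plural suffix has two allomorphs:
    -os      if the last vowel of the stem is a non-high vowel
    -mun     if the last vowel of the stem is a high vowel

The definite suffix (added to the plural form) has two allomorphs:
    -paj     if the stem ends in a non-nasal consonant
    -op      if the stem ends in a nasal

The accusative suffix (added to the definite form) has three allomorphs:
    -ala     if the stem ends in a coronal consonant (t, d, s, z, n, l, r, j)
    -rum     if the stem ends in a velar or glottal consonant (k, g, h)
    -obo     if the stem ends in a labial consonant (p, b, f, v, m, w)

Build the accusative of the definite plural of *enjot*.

*enjot*: last vowel = /o/, a non-high vowel → -os → *enjotos*.
The plural form *enjotos*: final consonant = /s/, non-nasal → -paj → *enjotospaj*.
The definite form *enjotospaj* — final consonant /j/ (coronal) → -ala → *enjotospajala*.

enjotospajala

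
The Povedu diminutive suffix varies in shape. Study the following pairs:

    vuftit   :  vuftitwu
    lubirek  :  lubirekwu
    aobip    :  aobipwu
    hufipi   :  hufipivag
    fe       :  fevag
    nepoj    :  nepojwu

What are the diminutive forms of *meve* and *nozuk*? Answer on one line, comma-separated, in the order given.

The alternation tracks the final sound of the stem — -wu when the stem ends in a consonant (*vuftit*, *lubirek*, *aobip*, *nepoj*); -vag when the stem ends in a vowel (*hufipi*, *fe*).
*meve* — final sound /e/ (a vowel) → -vag → *mevevag*.
*nozuk* — final sound /k/ (a consonant) → -wu → *nozukwu*.

mevevag, nozukwu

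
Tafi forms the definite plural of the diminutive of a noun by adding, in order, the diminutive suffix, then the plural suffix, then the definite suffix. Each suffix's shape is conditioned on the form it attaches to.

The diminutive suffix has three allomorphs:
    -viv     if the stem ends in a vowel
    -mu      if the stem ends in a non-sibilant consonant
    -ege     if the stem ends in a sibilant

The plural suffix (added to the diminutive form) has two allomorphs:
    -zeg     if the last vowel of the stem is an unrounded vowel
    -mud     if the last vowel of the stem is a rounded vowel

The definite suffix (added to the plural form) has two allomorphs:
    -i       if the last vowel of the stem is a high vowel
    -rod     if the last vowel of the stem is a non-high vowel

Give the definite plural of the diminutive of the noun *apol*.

The final sound of *apol* is /l/, which is a non-sibilant consonant, so the diminutive suffix is -mu, giving *apolmu*.
The diminutive form *apolmu*: last vowel = /u/, a rounded vowel → -mud → *apolmumud*.
Since the last vowel of the plural form *apolmumud* is /u/ (a high vowel), it takes -i, giving *apolmumudi*.

apolmumudi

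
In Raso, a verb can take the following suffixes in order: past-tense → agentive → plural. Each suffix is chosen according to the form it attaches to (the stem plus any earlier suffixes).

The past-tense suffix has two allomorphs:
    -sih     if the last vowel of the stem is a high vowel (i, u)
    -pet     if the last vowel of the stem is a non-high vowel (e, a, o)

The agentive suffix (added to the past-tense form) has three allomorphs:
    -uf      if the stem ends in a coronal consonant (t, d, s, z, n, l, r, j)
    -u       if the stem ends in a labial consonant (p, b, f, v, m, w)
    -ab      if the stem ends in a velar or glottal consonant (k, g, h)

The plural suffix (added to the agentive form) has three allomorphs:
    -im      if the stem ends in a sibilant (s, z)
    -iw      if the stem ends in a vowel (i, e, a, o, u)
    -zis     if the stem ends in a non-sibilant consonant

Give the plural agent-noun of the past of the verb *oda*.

*oda*: last vowel = /a/, a non-high vowel → -pet → *odapet*.
The past-tense form *odapet*: final consonant = /t/, coronal → -uf → *odapetuf*.
The agentive form *odapetuf*: final sound = /f/, a non-sibilant consonant → -zis → *odapetufzis*.

odapetufzis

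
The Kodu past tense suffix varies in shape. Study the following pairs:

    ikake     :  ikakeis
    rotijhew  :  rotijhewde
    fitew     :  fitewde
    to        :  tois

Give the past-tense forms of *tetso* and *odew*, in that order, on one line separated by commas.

tetsois, odewde

The pattern is consonant vs. vowel: -de when the stem ends in a consonant (*rotijhew*, *fitew*); -is when the stem ends in a vowel (*ikake*, *to*).
*tetso* — final sound /o/ (a vowel) → -is → *tetsois*.
The final sound of *odew* is /w/, which is a consonant, so the suffix is -de, giving *odewde*.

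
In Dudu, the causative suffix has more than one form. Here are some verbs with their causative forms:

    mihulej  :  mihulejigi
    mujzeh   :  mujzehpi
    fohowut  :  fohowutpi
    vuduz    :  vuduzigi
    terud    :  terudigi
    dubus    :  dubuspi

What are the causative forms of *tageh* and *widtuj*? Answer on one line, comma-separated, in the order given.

Looking at the final consonant of each stem: -pi when the stem ends in a voiceless consonant (*mujzeh*, *fohowut*, *dubus*); -igi when the stem ends in a voiced consonant (*mihulej*, *vuduz*, *terud*).
*tageh*: final consonant = /h/, voiceless → -pi → *tagehpi*.
Since the final consonant of *widtuj* is /j/ (voiced), it takes -igi, giving *widtujigi*.

tagehpi, widtujigi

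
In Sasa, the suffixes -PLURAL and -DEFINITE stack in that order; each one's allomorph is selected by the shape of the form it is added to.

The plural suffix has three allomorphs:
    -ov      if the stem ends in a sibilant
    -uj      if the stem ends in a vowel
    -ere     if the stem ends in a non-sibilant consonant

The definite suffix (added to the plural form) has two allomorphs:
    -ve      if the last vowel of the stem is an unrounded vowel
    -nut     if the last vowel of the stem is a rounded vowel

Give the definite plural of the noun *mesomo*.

mesomoujnut

The final sound of *mesomo* is /o/, which is a vowel, so the plural suffix is -uj, giving *mesomouj*.
The plural form *mesomouj*: last vowel = /u/, a rounded vowel → -nut → *mesomoujnut*.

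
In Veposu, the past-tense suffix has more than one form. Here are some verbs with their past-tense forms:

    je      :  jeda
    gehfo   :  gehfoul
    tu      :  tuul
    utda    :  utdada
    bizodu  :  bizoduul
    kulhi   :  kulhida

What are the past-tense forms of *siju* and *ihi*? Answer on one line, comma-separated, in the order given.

sijuul, ihida

The alternation tracks the last vowel of the stem — -ul when the last vowel of the stem is a rounded vowel (*gehfo*, *tu*, *bizodu*); -da when the last vowel of the stem is an unrounded vowel (*je*, *utda*, *kulhi*).
The last vowel of *siju* is /u/, which is a rounded vowel, so the suffix is -ul, giving *sijuul*.
*ihi*: last vowel = /i/, an unrounded vowel → -da → *ihida*.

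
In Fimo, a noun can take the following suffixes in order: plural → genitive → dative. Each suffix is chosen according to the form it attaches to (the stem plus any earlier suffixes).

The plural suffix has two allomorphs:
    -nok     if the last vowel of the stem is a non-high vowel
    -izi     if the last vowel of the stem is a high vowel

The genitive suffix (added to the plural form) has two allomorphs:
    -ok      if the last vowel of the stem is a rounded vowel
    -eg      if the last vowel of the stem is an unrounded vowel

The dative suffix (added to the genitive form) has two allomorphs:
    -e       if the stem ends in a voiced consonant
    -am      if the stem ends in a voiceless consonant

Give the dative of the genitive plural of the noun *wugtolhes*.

wugtolhesnokokam

*wugtolhes*: last vowel = /e/, a non-high vowel → -nok → *wugtolhesnok*.
Since the last vowel of the plural form *wugtolhesnok* is /o/ (a rounded vowel), it takes -ok, giving *wugtolhesnokok*.
The final consonant of the genitive form *wugtolhesnokok* is /k/, which is voiceless, so the dative suffix is -am, giving *wugtolhesnokokam*.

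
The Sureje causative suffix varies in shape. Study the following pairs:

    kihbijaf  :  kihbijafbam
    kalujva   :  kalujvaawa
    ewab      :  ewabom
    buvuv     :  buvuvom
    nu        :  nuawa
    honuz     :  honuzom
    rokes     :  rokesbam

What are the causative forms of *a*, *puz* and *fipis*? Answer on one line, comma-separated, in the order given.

Looking at the final sound of each stem: -bam when the stem ends in a voiceless consonant (*kihbijaf*, *rokes*); -om when the stem ends in a voiced consonant (*ewab*, *buvuv*, *honuz*); -awa when the stem ends in a vowel (*kalujva*, *nu*).
*a* — final sound /a/ (a vowel) → -awa → *aawa*.
Since the final sound of *puz* is /z/ (a voiced consonant), it takes -om, giving *puzom*.
*fipis*: final sound = /s/, a voiceless consonant → -bam → *fipisbam*.

aawa, puzom, fipisbam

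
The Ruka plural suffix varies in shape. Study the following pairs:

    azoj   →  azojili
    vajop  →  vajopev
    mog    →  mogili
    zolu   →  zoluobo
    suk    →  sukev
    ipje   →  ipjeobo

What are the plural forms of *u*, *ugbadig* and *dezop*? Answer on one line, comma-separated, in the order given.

Looking at the final sound of each stem: -ev when the stem ends in a voiceless consonant (*vajop*, *suk*); -ili when the stem ends in a voiced consonant (*azoj*, *mog*); -obo when the stem ends in a vowel (*zolu*, *ipje*).
*u*: final sound = /u/, a vowel → -obo → *uobo*.
The final sound of *ugbadig* is /g/, which is a voiced consonant, so the suffix is -ili, giving *ugbadigili*.
*dezop* — final sound /p/ (a voiceless consonant) → -ev → *dezopev*.

uobo, ugbadigili, dezopev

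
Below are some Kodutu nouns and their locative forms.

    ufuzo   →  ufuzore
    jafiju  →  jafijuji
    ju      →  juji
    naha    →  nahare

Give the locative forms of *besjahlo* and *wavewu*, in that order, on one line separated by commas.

besjahlore, wavewuji

Looking at the last vowel of each stem: -ji when the last vowel of the stem is a high vowel (*jafiju*, *ju*); -re when the last vowel of the stem is a non-high vowel (*ufuzo*, *naha*).
The last vowel of *besjahlo* is /o/, which is a non-high vowel, so the suffix is -re, giving *besjahlore*.
*wavewu* — last vowel /u/ (a high vowel) → -ji → *wavewuji*.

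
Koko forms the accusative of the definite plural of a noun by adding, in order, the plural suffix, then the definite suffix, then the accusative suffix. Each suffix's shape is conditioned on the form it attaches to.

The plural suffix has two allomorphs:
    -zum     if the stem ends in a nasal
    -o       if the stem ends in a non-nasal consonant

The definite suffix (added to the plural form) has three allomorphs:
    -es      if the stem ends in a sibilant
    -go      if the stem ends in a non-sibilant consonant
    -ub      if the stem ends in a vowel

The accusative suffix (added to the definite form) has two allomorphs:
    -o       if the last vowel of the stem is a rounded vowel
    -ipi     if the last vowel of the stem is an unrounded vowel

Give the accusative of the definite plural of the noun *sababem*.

*sababem*: final consonant = /m/, a nasal → -zum → *sababemzum*.
Since the final sound of the plural form *sababemzum* is /m/ (a non-sibilant consonant), it takes -go, giving *sababemzumgo*.
Since the last vowel of the definite form *sababemzumgo* is /o/ (a rounded vowel), it takes -o, giving *sababemzumgoo*.

sababemzumgoo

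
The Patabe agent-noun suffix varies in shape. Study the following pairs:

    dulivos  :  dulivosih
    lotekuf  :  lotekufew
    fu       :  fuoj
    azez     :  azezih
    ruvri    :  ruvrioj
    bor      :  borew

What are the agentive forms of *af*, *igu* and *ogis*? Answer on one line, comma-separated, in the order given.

afew, iguoj, ogisih

The pattern is sibilance of the final sound: -ih when the stem ends in a sibilant (*dulivos*, *azez*); -ew when the stem ends in a non-sibilant consonant (*lotekuf*, *bor*); -oj when the stem ends in a vowel (*fu*, *ruvri*).
*af*: final sound = /f/, a non-sibilant consonant → -ew → *afew*.
*igu* — final sound /u/ (a vowel) → -oj → *iguoj*.
*ogis* — final sound /s/ (a sibilant) → -ih → *ogisih*.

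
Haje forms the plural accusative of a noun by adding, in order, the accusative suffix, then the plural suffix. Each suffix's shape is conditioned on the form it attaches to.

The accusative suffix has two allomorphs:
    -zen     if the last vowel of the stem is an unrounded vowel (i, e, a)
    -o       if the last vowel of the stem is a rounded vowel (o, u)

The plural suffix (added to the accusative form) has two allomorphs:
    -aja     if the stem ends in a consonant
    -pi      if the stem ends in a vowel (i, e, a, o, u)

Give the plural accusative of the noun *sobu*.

*sobu* — last vowel /u/ (a rounded vowel) → -o → *sobuo*.
The accusative form *sobuo* — final sound /o/ (a vowel) → -pi → *sobuopi*.

sobuopi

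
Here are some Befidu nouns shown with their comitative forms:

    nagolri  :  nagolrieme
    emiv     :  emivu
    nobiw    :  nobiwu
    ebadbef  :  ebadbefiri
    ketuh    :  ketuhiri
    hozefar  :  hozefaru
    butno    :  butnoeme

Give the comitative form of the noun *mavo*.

The pattern is voicing of the final sound: -iri when the stem ends in a voiceless consonant (*ebadbef*, *ketuh*); -u when the stem ends in a voiced consonant (*emiv*, *nobiw*, *hozefar*); -eme when the stem ends in a vowel (*nagolri*, *butno*).
The final sound of *mavo* is /o/, which is a vowel, so the suffix is -eme, giving *mavoeme*.

mavoeme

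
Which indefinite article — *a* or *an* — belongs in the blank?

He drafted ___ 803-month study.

an

The indefinite article is chosen by the initial *sound* of the following word, not its spelling.
The number *803* is spoken "eight hundred …", beginning with /eɪt/ — a vowel sound.
So the article is *an*: He drafted an 803-month study.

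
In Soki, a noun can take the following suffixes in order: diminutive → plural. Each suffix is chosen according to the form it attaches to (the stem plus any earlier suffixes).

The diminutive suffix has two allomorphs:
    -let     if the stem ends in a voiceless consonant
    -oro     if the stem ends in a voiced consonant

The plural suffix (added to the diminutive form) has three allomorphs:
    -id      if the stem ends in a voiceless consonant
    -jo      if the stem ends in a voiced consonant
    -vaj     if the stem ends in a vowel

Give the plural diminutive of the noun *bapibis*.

bapibisletid

*bapibis*: final consonant = /s/, voiceless → -let → *bapibislet*.
The diminutive form *bapibislet* — final sound /t/ (a voiceless consonant) → -id → *bapibisletid*.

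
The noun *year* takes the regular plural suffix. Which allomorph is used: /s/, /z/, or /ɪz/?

The stem *year* ends in a voiced non-sibilant sound.
The plural suffix surfaces as /ɪz/ after sibilants, /s/ after other voiceless consonants, and /z/ after other voiced sounds.
So the plural -s on *year* is pronounced /z/.

/z/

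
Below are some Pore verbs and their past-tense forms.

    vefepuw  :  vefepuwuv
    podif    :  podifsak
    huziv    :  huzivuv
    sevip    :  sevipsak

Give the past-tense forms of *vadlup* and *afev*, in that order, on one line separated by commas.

vadlupsak, afevuv

Looking at the final consonant of each stem: -sak when the stem ends in a voiceless consonant (*podif*, *sevip*); -uv when the stem ends in a voiced consonant (*vefepuw*, *huziv*).
The final consonant of *vadlup* is /p/, which is voiceless, so the suffix is -sak, giving *vadlupsak*.
Since the final consonant of *afev* is /v/ (voiced), it takes -uv, giving *afevuv*.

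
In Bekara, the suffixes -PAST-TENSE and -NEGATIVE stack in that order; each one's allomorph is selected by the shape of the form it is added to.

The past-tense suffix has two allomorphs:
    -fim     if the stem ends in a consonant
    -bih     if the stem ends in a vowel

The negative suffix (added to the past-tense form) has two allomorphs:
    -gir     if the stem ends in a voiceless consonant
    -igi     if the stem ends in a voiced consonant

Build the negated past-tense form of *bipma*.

*bipma* — final sound /a/ (a vowel) → -bih → *bipmabih*.
The final consonant of the past-tense form *bipmabih* is /h/, which is voiceless, so the negative suffix is -gir, giving *bipmabihgir*.

bipmabihgir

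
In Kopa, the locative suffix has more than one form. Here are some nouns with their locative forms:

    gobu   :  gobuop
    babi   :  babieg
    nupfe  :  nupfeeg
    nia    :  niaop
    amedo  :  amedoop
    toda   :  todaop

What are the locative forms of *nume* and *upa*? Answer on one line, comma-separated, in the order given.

numeeg, upaop

The pattern is front/back vowel harmony: -eg when the last vowel of the stem is a front vowel (*babi*, *nupfe*); -op when the last vowel of the stem is a back vowel (*gobu*, *nia*, *amedo*, *toda*).
Since the last vowel of *nume* is /e/ (a front vowel), it takes -eg, giving *numeeg*.
The last vowel of *upa* is /a/, which is a back vowel, so the suffix is -op, giving *upaop*.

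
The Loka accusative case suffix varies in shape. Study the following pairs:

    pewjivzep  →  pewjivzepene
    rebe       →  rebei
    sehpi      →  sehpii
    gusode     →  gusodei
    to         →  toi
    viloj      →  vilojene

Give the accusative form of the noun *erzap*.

The pattern is consonant vs. vowel: -ene when the stem ends in a consonant (*pewjivzep*, *viloj*); -i when the stem ends in a vowel (*rebe*, *sehpi*, *gusode*, *to*).
*erzap* — final sound /p/ (a consonant) → -ene → *erzapene*.

erzapene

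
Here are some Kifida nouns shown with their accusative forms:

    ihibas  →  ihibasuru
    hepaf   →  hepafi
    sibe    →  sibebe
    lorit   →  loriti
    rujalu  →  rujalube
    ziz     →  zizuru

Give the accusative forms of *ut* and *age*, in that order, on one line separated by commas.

uti, agebe

Looking at the final sound of each stem: -uru when the stem ends in a sibilant (*ihibas*, *ziz*); -i when the stem ends in a non-sibilant consonant (*hepaf*, *lorit*); -be when the stem ends in a vowel (*sibe*, *rujalu*).
*ut* — final sound /t/ (a non-sibilant consonant) → -i → *uti*.
Since the final sound of *age* is /e/ (a vowel), it takes -be, giving *agebe*.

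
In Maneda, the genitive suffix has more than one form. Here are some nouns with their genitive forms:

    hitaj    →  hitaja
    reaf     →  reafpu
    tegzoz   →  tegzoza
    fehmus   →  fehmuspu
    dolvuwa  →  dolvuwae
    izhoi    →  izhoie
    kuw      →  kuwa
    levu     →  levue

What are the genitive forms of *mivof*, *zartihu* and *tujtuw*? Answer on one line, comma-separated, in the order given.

mivofpu, zartihue, tujtuwa

The suffix is conditioned by the final sound: -pu when the stem ends in a voiceless consonant (*reaf*, *fehmus*); -a when the stem ends in a voiced consonant (*hitaj*, *tegzoz*, *kuw*); -e when the stem ends in a vowel (*dolvuwa*, *izhoi*, *levu*).
*mivof*: final sound = /f/, a voiceless consonant → -pu → *mivofpu*.
The final sound of *zartihu* is /u/, which is a vowel, so the suffix is -e, giving *zartihue*.
Since the final sound of *tujtuw* is /w/ (a voiced consonant), it takes -a, giving *tujtuwa*.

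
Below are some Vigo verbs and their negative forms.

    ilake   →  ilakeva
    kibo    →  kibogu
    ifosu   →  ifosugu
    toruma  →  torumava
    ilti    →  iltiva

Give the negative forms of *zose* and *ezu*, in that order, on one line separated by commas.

zoseva, ezugu

The alternation tracks the last vowel of the stem — -gu when the last vowel of the stem is a rounded vowel (*kibo*, *ifosu*); -va when the last vowel of the stem is an unrounded vowel (*ilake*, *toruma*, *ilti*).
*zose*: last vowel = /e/, an unrounded vowel → -va → *zoseva*.
*ezu* — last vowel /u/ (a rounded vowel) → -gu → *ezugu*.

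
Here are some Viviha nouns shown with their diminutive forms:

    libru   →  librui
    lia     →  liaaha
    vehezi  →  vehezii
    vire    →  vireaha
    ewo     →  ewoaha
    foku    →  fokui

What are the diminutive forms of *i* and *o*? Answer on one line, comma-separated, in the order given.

The alternation tracks the last vowel of the stem — -i when the last vowel of the stem is a high vowel (*libru*, *vehezi*, *foku*); -aha when the last vowel of the stem is a non-high vowel (*lia*, *vire*, *ewo*).
*i*: last vowel = /i/, a high vowel → -i → *ii*.
*o* — last vowel /o/ (a non-high vowel) → -aha → *oaha*.

ii, oaha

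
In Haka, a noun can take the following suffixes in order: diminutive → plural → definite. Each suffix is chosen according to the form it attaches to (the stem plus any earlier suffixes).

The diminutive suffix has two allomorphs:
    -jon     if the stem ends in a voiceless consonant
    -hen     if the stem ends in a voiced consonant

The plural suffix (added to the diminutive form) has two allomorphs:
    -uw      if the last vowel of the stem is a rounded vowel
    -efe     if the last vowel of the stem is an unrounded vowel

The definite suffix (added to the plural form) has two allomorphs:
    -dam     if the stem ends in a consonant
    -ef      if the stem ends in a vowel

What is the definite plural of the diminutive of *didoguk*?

didogukjonuwdam

Since the final consonant of *didoguk* is /k/ (voiceless), it takes -jon, giving *didogukjon*.
The last vowel of the diminutive form *didogukjon* is /o/, which is a rounded vowel, so the plural suffix is -uw, giving *didogukjonuw*.
Since the final sound of the plural form *didogukjonuw* is /w/ (a consonant), it takes -dam, giving *didogukjonuwdam*.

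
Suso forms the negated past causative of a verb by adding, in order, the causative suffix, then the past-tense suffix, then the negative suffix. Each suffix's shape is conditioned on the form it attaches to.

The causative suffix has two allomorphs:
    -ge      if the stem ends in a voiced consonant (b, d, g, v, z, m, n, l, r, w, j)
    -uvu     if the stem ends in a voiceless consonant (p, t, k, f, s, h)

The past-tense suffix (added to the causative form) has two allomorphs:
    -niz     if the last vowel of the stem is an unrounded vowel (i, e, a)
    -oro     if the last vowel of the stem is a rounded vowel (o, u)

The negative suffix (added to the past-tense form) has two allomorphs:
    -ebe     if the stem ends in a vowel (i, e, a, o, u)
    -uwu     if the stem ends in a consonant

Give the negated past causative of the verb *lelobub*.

lelobubgenizuwu

Since the final consonant of *lelobub* is /b/ (voiced), it takes -ge, giving *lelobubge*.
The causative form *lelobubge*: last vowel = /e/, an unrounded vowel → -niz → *lelobubgeniz*.
Since the final sound of the past-tense form *lelobubgeniz* is /z/ (a consonant), it takes -uwu, giving *lelobubgenizuwu*.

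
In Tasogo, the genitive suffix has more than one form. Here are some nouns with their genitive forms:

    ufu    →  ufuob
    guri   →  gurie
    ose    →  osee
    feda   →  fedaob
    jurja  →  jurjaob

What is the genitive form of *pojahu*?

pojahuob

The pattern is front/back vowel harmony: -e when the last vowel of the stem is a front vowel (*guri*, *ose*); -ob when the last vowel of the stem is a back vowel (*ufu*, *feda*, *jurja*).
The last vowel of *pojahu* is /u/, which is a back vowel, so the suffix is -ob, giving *pojahuob*.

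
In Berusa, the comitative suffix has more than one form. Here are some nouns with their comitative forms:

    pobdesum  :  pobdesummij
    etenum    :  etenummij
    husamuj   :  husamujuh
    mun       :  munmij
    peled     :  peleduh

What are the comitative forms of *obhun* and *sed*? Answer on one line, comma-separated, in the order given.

obhunmij, seduh

The pattern is nasality of the final consonant: -mij when the stem ends in a nasal (*pobdesum*, *etenum*, *mun*); -uh when the stem ends in a non-nasal consonant (*husamuj*, *peled*).
The final consonant of *obhun* is /n/, which is a nasal, so the suffix is -mij, giving *obhunmij*.
Since the final consonant of *sed* is /d/ (non-nasal), it takes -uh, giving *seduh*.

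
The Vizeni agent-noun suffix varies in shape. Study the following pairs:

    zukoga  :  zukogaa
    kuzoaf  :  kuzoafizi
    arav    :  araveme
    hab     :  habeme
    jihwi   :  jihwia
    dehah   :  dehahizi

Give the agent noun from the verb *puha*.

puhaa

Looking at the final sound of each stem: -izi when the stem ends in a voiceless consonant (*kuzoaf*, *dehah*); -eme when the stem ends in a voiced consonant (*arav*, *hab*); -a when the stem ends in a vowel (*zukoga*, *jihwi*).
Since the final sound of *puha* is /a/ (a vowel), it takes -a, giving *puhaa*.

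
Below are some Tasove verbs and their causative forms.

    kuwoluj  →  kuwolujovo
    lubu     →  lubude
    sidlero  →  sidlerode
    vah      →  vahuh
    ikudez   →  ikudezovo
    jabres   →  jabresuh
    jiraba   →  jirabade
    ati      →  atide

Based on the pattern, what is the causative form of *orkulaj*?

orkulajovo

Looking at the final sound of each stem: -uh when the stem ends in a voiceless consonant (*vah*, *jabres*); -ovo when the stem ends in a voiced consonant (*kuwoluj*, *ikudez*); -de when the stem ends in a vowel (*lubu*, *sidlero*, *jiraba*, *ati*).
The final sound of *orkulaj* is /j/, which is a voiced consonant, so the suffix is -ovo, giving *orkulajovo*.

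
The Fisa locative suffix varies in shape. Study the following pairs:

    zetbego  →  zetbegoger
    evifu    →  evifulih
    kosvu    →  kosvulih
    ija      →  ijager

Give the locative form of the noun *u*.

Looking at the last vowel of each stem: -lih when the last vowel of the stem is a high vowel (*evifu*, *kosvu*); -ger when the last vowel of the stem is a non-high vowel (*zetbego*, *ija*).
*u* — last vowel /u/ (a high vowel) → -lih → *ulih*.

ulih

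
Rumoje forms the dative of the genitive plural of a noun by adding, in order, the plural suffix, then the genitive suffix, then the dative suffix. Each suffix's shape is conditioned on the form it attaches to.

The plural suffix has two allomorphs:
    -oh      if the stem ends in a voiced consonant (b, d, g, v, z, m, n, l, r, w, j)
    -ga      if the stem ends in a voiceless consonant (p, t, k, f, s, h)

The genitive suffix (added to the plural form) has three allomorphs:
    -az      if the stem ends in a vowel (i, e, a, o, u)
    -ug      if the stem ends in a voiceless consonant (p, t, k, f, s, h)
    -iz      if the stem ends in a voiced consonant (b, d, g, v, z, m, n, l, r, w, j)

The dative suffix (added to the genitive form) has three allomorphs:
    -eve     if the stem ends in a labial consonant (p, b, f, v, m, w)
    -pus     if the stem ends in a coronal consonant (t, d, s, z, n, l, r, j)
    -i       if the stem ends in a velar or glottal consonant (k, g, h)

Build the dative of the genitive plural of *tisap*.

The final consonant of *tisap* is /p/, which is voiceless, so the plural suffix is -ga, giving *tisapga*.
The final sound of the plural form *tisapga* is /a/, which is a vowel, so the genitive suffix is -az, giving *tisapgaaz*.
Since the final consonant of the genitive form *tisapgaaz* is /z/ (coronal), it takes -pus, giving *tisapgaazpus*.

tisapgaazpus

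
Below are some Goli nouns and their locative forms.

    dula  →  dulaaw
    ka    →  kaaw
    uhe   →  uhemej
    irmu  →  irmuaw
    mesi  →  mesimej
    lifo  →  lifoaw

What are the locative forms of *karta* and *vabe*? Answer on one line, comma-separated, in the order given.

kartaaw, vabemej

The pattern is front/back vowel harmony: -mej when the last vowel of the stem is a front vowel (*uhe*, *mesi*); -aw when the last vowel of the stem is a back vowel (*dula*, *ka*, *irmu*, *lifo*).
Since the last vowel of *karta* is /a/ (a back vowel), it takes -aw, giving *kartaaw*.
Since the last vowel of *vabe* is /e/ (a front vowel), it takes -mej, giving *vabemej*.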